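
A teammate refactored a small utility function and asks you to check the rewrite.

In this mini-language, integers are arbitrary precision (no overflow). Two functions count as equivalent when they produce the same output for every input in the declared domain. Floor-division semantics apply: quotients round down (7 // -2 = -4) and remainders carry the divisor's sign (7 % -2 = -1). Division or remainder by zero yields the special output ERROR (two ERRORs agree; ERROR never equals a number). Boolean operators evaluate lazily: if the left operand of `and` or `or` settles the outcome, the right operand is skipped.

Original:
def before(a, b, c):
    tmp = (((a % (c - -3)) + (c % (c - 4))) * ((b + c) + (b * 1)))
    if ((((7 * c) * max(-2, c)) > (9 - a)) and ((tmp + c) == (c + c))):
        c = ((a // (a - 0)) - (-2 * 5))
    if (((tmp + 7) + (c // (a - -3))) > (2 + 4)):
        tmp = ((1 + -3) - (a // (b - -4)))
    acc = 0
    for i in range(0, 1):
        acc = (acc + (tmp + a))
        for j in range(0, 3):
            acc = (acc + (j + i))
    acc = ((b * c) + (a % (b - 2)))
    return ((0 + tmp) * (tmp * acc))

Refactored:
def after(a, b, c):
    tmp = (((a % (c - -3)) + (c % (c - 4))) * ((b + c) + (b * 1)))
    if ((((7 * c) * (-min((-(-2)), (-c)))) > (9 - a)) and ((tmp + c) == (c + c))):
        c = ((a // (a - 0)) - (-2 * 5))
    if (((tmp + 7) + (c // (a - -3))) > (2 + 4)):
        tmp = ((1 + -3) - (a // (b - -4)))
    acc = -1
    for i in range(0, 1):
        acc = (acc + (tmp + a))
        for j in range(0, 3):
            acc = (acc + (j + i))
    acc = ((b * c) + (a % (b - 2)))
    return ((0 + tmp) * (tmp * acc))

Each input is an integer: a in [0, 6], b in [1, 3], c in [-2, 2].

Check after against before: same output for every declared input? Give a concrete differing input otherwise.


Equivalent. Although `0` became `-1`, no input in the stated domain can expose it.
An exhaustive pass over the 105 declared inputs shows identical outputs.
As a probe, take a=6, b=2, c=-1: before runs tmp := -3 | ((((7 * c) * max(-2, c)) > (9 - a)) and ((tmp + c) == (c + c))): false | (((tmp + 7) + (c // (a - -3))) > (2 + 4)): false | acc := 0 | iter i=0: | acc := 3 | iter j=0: | acc := 3 | iter j=1: | acc := 4 | iter j=2: | acc := 6 | divide-by-zero, output ERROR; after runs tmp := -3 | ((((7 * c) * (-min((-(-2)), (-c)))) > (9 - a)) and ((tmp + c) == (c + c))): false | (((tmp + 7) + (c // (a - -3))) > (2 + 4)): false | acc := -1 | iter i=0: | acc := 2 | iter j=0: | acc := 2 | iter j=1: | acc := 3 | iter j=2: | acc := 5 | divide-by-zero, output ERROR; both end at ERROR.
verdict: equivalent


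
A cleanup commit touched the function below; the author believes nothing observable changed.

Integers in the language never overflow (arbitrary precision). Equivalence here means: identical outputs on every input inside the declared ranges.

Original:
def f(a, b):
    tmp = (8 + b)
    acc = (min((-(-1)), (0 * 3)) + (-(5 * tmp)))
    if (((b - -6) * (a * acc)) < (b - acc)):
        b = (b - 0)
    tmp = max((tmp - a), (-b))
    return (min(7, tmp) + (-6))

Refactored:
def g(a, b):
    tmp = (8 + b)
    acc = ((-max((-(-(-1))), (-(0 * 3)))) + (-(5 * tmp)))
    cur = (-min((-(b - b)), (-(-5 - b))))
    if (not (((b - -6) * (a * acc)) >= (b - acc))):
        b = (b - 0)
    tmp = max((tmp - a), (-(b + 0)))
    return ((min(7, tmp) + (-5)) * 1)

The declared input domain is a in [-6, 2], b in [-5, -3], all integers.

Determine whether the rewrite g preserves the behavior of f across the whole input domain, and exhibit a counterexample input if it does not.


These are not equivalent — on a=-6, b=-5 the outputs split (1 vs 2).
f: tmp := 3 | acc := -15 | (((b - -6) * (a * acc)) < (b - acc)): false | tmp := 9 | result 1
g: tmp := 3 | acc := -15 | cur := 0 | (not (((b - -6) * (a * acc)) >= (b - acc))): false | tmp := 9 | result 2
verdict: not equivalent; witness: a=-6, b=-5


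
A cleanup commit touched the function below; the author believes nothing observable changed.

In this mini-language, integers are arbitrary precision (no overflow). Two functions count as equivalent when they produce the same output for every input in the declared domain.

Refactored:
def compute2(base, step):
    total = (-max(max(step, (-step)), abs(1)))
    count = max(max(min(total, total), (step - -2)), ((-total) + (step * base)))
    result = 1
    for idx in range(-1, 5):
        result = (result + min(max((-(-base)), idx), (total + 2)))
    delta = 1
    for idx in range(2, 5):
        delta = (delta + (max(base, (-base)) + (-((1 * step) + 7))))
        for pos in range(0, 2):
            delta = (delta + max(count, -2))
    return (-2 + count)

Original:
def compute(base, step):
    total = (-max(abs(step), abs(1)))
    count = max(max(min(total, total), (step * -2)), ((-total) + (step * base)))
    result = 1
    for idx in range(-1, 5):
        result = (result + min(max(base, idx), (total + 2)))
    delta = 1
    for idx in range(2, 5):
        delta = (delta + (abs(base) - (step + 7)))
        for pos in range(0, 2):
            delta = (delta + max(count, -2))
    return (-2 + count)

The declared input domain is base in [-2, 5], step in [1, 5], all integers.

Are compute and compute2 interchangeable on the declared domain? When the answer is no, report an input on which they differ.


These are not equivalent — on base=-2, step=1 the outputs split (-3 vs 1).
compute: total = -1; count = -1; result = 1; [idx=-1]; result = 0; [idx=0]; result = 0; [idx=1]; result = 1; [idx=2]; result = 2; [idx=3]; result = 3; [idx=4]; result = 4; delta = 1; [idx=2]; delta = -5; [pos=0]; delta = -6; [pos=1]; delta = -7; [idx=3]; delta = -13; [pos=0]; delta = -14; [pos=1]; delta = -15; [idx=4]; delta = -21; [pos=0]; delta = -22; [pos=1]; delta = -23; return -3
compute2: total = -1; count = 3; result = 1; [idx=-1]; result = 0; [idx=0]; result = 0; [idx=1]; result = 1; [idx=2]; result = 2; [idx=3]; result = 3; [idx=4]; result = 4; delta = 1; [idx=2]; delta = -5; [pos=0]; delta = -2; [pos=1]; delta = 1; [idx=3]; delta = -5; [pos=0]; delta = -2; [pos=1]; delta = 1; [idx=4]; delta = -5; [pos=0]; delta = -2; [pos=1]; delta = 1; return 1
verdict: not equivalent; witness: base=-2, step=1


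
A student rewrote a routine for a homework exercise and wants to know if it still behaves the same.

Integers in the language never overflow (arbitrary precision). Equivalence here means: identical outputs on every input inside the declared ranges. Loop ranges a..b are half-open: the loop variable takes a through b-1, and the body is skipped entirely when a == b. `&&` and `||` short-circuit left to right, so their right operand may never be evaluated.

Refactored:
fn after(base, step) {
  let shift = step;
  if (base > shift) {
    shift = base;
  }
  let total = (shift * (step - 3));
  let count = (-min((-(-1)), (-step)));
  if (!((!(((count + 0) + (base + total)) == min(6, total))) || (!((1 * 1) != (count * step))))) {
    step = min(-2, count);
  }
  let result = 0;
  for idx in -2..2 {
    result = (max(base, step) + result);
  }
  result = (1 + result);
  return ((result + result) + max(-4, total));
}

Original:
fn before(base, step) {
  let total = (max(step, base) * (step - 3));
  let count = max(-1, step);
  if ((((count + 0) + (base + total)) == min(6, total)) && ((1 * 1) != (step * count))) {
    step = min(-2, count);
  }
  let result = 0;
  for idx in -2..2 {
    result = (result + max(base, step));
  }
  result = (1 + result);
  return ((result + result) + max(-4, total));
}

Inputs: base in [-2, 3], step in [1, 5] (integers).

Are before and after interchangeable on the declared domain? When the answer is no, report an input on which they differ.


Changes here: min/max/abs usage differs; and statement counts differ; and local variable names differ; and comparison usage differs; and boolean connective usage differs; and branching structure differs; the full 30-point sweep finds no disagreement.
verdict: equivalent


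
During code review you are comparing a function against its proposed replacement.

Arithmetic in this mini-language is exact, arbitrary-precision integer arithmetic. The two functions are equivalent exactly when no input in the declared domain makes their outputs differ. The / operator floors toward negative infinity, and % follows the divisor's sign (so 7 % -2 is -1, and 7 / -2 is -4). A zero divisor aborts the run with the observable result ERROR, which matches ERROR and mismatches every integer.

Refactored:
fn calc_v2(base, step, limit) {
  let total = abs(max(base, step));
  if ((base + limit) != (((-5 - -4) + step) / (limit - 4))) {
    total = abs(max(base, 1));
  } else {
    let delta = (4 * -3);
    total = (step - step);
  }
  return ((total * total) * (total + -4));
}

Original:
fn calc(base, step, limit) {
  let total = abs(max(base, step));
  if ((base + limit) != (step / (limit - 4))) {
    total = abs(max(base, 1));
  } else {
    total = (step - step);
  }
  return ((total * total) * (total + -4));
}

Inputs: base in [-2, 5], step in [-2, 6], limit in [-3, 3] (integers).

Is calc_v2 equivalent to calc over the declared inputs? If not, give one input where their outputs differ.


Try base=-2, step=-1, limit=2.
calc: total becomes 1; next ((base + limit) != (step / (limit - 4))) evaluates to false; next total becomes 0; next final value 0
calc_v2: total becomes 1; next ((base + limit) != (((-5 - -4) + step) / (limit - 4))) evaluates to true; next total becomes 1; next final value -3
0 and -3 differ, so these are not the same function on this domain.
verdict: not equivalent; witness: base=-2, step=-1, limit=2


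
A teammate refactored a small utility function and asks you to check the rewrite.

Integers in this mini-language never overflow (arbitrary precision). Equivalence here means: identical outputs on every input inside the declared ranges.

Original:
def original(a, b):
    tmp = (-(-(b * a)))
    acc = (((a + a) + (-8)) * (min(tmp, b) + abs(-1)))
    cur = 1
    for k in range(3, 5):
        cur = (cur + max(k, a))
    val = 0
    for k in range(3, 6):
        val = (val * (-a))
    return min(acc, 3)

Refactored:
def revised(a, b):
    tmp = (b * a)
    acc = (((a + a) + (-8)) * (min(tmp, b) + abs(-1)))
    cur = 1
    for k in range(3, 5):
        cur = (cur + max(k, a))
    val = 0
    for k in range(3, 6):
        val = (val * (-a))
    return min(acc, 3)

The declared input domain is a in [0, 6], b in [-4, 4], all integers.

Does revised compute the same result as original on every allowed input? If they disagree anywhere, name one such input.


The two are interchangeable: same computation, different form, and every declared input agrees.
One worked example (a=1, b=3) — original: tmp := 3 | acc := -24 | cur := 1 | iter k=3: | cur := 4 | iter k=4: | cur := 8 | val := 0 | iter k=3: | val := 0 | iter k=4: | val := 0 | iter k=5: | val := 0 | result -24; revised: tmp := 3 | acc := -24 | cur := 1 | iter k=3: | cur := 4 | iter k=4: | cur := 8 | val := 0 | iter k=3: | val := 0 | iter k=4: | val := 0 | iter k=5: | val := 0 | result -24; agreement on -24.
Checked all 63 inputs in the declared domain: the outputs agree on every one.
verdict: equivalent


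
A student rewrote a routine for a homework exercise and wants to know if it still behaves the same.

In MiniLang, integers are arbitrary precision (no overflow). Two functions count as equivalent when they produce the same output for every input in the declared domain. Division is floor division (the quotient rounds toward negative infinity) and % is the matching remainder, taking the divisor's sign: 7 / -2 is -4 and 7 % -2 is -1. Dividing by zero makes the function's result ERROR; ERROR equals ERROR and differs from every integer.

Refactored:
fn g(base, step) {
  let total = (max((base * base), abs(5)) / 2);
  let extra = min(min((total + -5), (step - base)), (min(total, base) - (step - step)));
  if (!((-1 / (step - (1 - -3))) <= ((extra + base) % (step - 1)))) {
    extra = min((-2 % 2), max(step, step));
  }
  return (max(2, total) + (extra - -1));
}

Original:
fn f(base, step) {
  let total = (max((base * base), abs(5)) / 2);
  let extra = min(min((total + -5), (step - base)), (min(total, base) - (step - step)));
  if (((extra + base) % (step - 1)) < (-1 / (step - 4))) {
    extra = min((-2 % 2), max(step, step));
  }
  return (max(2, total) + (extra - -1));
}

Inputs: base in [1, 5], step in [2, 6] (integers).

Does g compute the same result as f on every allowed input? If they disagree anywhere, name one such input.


Equivalent — the differences include boolean connective usage differs; also comparison usage differs; also arithmetic usage differs; also constant usage differs, yet no declared input distinguishes the two.
Spot check at base=4, step=3 — f: total := 8 | extra := -1 | (((extra + base) % (step - 1)) < (-1 / (step - 4))): false | result 8. g: total := 8 | extra := -1 | (!((-1 / (step - (1 - -3))) <= ((extra + base) % (step - 1)))): false | result 8. Both give 8.
Every one of the 25 inputs gives matching results.
verdict: equivalent


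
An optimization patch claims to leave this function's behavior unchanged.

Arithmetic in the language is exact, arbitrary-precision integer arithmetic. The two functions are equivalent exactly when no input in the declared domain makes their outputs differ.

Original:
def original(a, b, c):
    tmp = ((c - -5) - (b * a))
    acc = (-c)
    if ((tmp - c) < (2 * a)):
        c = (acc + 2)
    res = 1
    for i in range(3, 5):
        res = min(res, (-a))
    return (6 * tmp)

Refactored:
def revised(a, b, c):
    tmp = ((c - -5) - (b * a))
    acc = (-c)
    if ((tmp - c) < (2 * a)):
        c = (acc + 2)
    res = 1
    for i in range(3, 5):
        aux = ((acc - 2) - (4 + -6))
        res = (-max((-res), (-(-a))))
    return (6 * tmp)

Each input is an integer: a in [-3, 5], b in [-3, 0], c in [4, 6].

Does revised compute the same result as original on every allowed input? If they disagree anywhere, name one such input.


Reading the diff, among the changes: min/max/abs usage differs; and local variable names differ; and statement counts differ; and arithmetic usage differs; and constant usage differs.
Spot check at a=1, b=-2, c=6 — original: tmp := 13 | acc := -6 | ((tmp - c) < (2 * a)): false | res := 1 | iter i=3: | res := -1 | iter i=4: | res := -1 | result 78. revised: tmp := 13 | acc := -6 | ((tmp - c) < (2 * a)): false | res := 1 | iter i=3: | aux := -6 | res := -1 | iter i=4: | aux := -6 | res := -1 | result 78. Both give 78.
An exhaustive pass over the 108 declared inputs shows identical outputs.
verdict: equivalent


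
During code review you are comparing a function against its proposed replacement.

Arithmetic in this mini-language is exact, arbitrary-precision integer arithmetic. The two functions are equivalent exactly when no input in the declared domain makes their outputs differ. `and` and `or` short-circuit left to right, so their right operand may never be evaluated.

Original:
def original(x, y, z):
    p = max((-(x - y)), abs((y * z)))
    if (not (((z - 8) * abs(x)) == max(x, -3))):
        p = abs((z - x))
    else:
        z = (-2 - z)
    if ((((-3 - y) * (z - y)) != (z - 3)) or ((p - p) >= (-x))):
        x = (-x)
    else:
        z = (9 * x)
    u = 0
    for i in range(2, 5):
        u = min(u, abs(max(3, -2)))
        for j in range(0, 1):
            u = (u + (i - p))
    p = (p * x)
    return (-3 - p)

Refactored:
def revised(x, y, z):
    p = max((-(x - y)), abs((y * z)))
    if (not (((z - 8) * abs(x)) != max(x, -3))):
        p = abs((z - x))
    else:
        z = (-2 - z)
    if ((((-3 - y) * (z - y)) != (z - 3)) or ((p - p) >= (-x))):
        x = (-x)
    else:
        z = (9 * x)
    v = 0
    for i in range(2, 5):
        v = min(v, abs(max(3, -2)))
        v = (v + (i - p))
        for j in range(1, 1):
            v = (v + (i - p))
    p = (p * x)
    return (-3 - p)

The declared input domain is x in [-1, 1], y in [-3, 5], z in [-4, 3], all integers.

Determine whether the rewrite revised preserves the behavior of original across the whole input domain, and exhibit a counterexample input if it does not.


These are not equivalent — on x=-1, y=-3, z=-4 the outputs split (-6 vs -15).
original: p becomes 12; next (not (((z - 8) * abs(x)) == max(x, -3))) evaluates to true; next p becomes 3; next ((((-3 - y) * (z - y)) != (z - 3)) or ((p - p) >= (-x))) evaluates to true; next x becomes 1; next u becomes 0; next at i=2:; next u becomes 0; next at j=0:; next u becomes -1; next at i=3:; next u becomes -1; next at j=0:; next u becomes -1; next at i=4:; next u becomes -1; next at j=0:; next u becomes 0; next p becomes 3; next final value -6
revised: p becomes 12; next (not (((z - 8) * abs(x)) != max(x, -3))) evaluates to false; next z becomes 2; next ((((-3 - y) * (z - y)) != (z - 3)) or ((p - p) >= (-x))) evaluates to true; next x becomes 1; next v becomes 0; next at i=2:; next v becomes 0; next v becomes -10; next j never enters its loop body; next at i=3:; next v becomes -10; next v becomes -19; next j never enters its loop body; next at i=4:; next v becomes -19; next v becomes -27; next j never enters its loop body; next p becomes 12; next final value -15
verdict: not equivalent; witness: x=-1, y=-3, z=-4


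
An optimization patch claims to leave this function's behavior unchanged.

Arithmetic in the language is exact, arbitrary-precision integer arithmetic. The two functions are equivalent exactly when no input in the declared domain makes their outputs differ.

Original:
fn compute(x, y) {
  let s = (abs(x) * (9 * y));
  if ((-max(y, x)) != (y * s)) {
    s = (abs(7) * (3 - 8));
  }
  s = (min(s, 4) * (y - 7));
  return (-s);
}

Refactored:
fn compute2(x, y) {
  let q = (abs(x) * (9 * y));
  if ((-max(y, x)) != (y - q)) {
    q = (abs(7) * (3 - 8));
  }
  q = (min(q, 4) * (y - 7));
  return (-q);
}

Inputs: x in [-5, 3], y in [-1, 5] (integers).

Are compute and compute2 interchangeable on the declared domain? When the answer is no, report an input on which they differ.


Run the pair on x=0, y=-1.
compute: s becomes 0; next ((-max(y, x)) != (y * s)) evaluates to false; next s becomes 0; next final value 0
compute2: q becomes 0; next ((-max(y, x)) != (y - q)) evaluates to true; next q becomes -35; next q becomes 280; next final value -280
0 against -280: the behavior changed.
verdict: not equivalent; witness: x=0, y=-1


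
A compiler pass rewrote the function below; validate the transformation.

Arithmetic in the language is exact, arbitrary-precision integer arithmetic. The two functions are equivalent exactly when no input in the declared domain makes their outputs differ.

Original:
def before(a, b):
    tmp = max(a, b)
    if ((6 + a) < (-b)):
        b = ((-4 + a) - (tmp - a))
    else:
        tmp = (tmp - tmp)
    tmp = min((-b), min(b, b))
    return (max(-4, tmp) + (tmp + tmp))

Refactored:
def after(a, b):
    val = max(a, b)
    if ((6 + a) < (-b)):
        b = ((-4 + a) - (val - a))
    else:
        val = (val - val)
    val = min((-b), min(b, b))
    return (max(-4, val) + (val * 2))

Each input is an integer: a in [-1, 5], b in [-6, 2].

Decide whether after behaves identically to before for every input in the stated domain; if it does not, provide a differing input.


The two are interchangeable: arithmetic usage differs, local variable names differ, constant usage differs, and every declared input agrees.
One worked example (a=4, b=1) — before: tmp=4, then ((6 + a) < (-b)) is false, then tmp=0, then tmp=-1, then returns -3; after: val=4, then ((6 + a) < (-b)) is false, then val=0, then val=-1, then returns -3; agreement on -3.
Checked all 63 inputs in the declared domain: the outputs agree on every one.
verdict: equivalent


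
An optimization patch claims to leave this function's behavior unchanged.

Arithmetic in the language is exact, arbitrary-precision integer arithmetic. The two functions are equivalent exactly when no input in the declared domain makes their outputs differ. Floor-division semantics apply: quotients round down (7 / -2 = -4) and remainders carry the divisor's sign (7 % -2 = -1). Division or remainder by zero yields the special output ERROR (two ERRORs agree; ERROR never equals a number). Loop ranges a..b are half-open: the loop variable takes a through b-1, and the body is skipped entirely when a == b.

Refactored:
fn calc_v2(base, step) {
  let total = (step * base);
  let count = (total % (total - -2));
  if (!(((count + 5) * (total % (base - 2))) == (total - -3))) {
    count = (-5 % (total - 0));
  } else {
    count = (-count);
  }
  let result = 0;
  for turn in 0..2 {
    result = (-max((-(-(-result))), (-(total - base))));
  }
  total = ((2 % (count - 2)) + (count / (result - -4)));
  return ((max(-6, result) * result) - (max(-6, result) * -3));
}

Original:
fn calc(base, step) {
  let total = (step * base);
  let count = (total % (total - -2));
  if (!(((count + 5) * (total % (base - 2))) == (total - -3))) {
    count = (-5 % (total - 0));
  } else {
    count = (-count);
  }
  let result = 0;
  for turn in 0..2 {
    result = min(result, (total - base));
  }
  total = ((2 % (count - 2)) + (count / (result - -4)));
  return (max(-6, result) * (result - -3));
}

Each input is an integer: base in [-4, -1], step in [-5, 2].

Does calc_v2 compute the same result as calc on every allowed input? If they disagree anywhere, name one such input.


Comparing the listings, the differences include: arithmetic usage differs; and constant usage differs; and min/max/abs usage differs.
One worked example (base=-4, step=-2) — calc: total becomes 8; next count becomes 8; next (!(((count + 5) * (total % (base - 2))) == (total - -3))) evaluates to true; next count becomes 3; next result becomes 0; next at turn=0:; next result becomes 0; next at turn=1:; next result becomes 0; next total becomes 0; next final value 0; calc_v2: total becomes 8; next count becomes 8; next (!(((count + 5) * (total % (base - 2))) == (total - -3))) evaluates to true; next count becomes 3; next result becomes 0; next at turn=0:; next result becomes 0; next at turn=1:; next result becomes 0; next total becomes 0; next final value 0; agreement on 0.
Every one of the 32 inputs gives matching results.
verdict: equivalent


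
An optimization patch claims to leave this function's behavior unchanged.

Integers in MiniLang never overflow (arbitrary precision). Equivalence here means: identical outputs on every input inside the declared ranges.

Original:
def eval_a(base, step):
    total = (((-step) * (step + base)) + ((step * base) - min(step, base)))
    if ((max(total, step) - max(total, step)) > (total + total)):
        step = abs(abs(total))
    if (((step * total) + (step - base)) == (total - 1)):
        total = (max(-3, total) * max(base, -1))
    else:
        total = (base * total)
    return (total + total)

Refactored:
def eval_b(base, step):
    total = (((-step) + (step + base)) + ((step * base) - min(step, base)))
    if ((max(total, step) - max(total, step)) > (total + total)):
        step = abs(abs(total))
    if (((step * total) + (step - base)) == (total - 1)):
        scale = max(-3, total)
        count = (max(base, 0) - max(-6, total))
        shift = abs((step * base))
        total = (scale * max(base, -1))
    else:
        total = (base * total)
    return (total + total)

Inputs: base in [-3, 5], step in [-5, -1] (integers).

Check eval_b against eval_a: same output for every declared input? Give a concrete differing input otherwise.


There is a counterexample at base=-3, step=-5: 120 on one side, -102 on the other.
eval_a: total = -20; ((max(total, step) - max(total, step)) > (total + total)) -> true; step = 20; (((step * total) + (step - base)) == (total - 1)) -> false; total = 60; return 120
eval_b: total = 17; ((max(total, step) - max(total, step)) > (total + total)) -> false; (((step * total) + (step - base)) == (total - 1)) -> false; total = -51; return -102
verdict: not equivalent; witness: base=-3, step=-5


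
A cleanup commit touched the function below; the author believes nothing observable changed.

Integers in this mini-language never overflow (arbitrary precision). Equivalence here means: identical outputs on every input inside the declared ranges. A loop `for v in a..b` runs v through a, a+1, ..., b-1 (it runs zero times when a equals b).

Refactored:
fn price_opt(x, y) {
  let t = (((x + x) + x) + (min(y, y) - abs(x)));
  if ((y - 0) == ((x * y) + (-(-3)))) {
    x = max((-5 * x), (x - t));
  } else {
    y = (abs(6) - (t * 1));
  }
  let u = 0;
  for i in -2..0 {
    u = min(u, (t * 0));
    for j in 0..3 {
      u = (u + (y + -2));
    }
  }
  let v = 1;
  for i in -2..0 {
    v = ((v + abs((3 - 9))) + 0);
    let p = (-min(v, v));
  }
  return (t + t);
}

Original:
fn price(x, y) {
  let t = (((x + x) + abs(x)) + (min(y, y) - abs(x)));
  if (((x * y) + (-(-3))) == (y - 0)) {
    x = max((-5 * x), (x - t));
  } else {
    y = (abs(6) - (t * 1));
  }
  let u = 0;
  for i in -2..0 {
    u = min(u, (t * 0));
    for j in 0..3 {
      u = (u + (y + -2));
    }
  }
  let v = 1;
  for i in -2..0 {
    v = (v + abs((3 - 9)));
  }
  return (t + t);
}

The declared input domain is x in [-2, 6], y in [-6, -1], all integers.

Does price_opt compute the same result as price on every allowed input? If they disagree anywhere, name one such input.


Consider the input x=-2, y=-6.
price: t := -10 | (((x * y) + (-(-3))) == (y - 0)): false | y := 16 | u := 0 | iter i=-2: | u := 0 | iter j=0: | u := 14 | iter j=1: | u := 28 | iter j=2: | u := 42 | iter i=-1: | u := 0 | iter j=0: | u := 14 | iter j=1: | u := 28 | iter j=2: | u := 42 | v := 1 | iter i=-2: | v := 7 | iter i=-1: | v := 13 | result -20
price_opt: t := -14 | ((y - 0) == ((x * y) + (-(-3)))): false | y := 20 | u := 0 | iter i=-2: | u := 0 | iter j=0: | u := 18 | iter j=1: | u := 36 | iter j=2: | u := 54 | iter i=-1: | u := 0 | iter j=0: | u := 18 | iter j=1: | u := 36 | iter j=2: | u := 54 | v := 1 | iter i=-2: | v := 7 | p := -7 | iter i=-1: | v := 13 | p := -13 | result -28
-20 and -28 differ, so these are not the same function on this domain.
verdict: not equivalent; witness: x=-2, y=-6


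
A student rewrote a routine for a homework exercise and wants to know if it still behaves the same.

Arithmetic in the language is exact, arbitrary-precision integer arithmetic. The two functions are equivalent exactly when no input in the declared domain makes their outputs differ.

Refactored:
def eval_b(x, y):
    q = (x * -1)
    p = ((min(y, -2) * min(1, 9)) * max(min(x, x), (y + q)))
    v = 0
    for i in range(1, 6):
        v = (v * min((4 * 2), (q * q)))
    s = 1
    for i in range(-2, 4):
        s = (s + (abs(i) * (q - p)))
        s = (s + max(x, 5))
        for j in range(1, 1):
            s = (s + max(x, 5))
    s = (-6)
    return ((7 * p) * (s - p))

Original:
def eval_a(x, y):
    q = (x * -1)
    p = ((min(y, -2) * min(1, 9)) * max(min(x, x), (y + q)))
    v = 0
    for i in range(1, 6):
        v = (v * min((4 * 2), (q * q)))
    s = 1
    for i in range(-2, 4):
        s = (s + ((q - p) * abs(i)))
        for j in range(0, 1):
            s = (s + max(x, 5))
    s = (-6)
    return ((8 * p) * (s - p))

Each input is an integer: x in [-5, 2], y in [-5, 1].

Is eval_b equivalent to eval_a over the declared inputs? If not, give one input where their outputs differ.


These are not equivalent — on x=-5, y=-4 the outputs split (64 vs 56).
eval_a: q becomes 5; next p becomes -4; next v becomes 0; next at i=1:; next v becomes 0; next at i=2:; next v becomes 0; next at i=3:; next v becomes 0; next at i=4:; next v becomes 0; next at i=5:; next v becomes 0; next s becomes 1; next at i=-2:; next s becomes 19; next at j=0:; next s becomes 24; next at i=-1:; next s becomes 33; next at j=0:; next s becomes 38; next at i=0:; next s becomes 38; next at j=0:; next s becomes 43; next at i=1:; next s becomes 52; next at j=0:; next s becomes 57; next at i=2:; next s becomes 75; next at j=0:; next s becomes 80; next at i=3:; next s becomes 107; next at j=0:; next s becomes 112; next s becomes -6; next final value 64
eval_b: q becomes 5; next p becomes -4; next v becomes 0; next at i=1:; next v becomes 0; next at i=2:; next v becomes 0; next at i=3:; next v becomes 0; next at i=4:; next v becomes 0; next at i=5:; next v becomes 0; next s becomes 1; next at i=-2:; next s becomes 19; next s becomes 24; next j never enters its loop body; next at i=-1:; next s becomes 33; next s becomes 38; next j never enters its loop body; next at i=0:; next s becomes 38; next s becomes 43; next j never enters its loop body; next at i=1:; next s becomes 52; next s becomes 57; next j never enters its loop body; next at i=2:; next s becomes 75; next s becomes 80; next j never enters its loop body; next at i=3:; next s becomes 107; next s becomes 112; next j never enters its loop body; next s becomes -6; next final value 56
verdict: not equivalent; witness: x=-5, y=-4


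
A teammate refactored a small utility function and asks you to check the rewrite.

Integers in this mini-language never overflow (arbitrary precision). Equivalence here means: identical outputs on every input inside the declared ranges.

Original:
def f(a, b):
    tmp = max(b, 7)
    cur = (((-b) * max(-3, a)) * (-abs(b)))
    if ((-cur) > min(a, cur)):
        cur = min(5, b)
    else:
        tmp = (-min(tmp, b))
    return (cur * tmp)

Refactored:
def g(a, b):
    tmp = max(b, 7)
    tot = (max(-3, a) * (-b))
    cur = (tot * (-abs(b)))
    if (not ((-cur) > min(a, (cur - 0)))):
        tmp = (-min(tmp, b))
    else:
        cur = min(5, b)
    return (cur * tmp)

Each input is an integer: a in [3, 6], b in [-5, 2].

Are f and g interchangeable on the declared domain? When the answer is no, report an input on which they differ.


This is a faithful refactor — statement counts differ; and local variable names differ; and constant usage differs; and arithmetic usage differs; and boolean connective usage differs, but the computed results match everywhere.
Tracing a=3, b=-5: f: tmp = 7; cur = -75; ((-cur) > min(a, cur)) -> true; cur = -5; return -35 | g: tmp = 7; tot = 15; cur = -75; (not ((-cur) > min(a, (cur - 0)))) -> false; cur = -5; return -35 — matching result -35.
Sweeping the whole domain (32 inputs) finds no disagreement.
verdict: equivalent


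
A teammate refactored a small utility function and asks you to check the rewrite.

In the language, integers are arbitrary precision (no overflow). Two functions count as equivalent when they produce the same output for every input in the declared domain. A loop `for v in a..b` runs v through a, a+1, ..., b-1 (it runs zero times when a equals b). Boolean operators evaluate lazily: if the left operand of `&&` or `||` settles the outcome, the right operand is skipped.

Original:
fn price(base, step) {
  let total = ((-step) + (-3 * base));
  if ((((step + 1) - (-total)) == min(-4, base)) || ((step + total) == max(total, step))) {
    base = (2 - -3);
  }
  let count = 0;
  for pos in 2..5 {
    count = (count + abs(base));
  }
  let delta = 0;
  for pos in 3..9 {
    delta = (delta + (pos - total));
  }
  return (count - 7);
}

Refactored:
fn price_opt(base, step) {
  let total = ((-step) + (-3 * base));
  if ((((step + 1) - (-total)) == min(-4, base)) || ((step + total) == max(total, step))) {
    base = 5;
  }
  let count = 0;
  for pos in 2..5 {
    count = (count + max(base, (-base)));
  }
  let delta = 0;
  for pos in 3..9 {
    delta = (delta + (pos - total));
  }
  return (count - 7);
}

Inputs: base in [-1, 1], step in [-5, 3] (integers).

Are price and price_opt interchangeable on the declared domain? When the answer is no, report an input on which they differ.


Behavior is preserved: although arithmetic usage differs; and constant usage differs; and min/max/abs usage differs, the outputs never diverge.
Spot check at base=-1, step=-5 — price: total = 8; ((((step + 1) - (-total)) == min(-4, base)) || ((step + total) == max(total, step))) -> false; count = 0; [pos=2]; count = 1; [pos=3]; count = 2; [pos=4]; count = 3; delta = 0; [pos=3]; delta = -5; [pos=4]; delta = -9; [pos=5]; delta = -12; [pos=6]; delta = -14; [pos=7]; delta = -15; [pos=8]; delta = -15; return -4. price_opt: total = 8; ((((step + 1) - (-total)) == min(-4, base)) || ((step + total) == max(total, step))) -> false; count = 0; [pos=2]; count = 1; [pos=3]; count = 2; [pos=4]; count = 3; delta = 0; [pos=3]; delta = -5; [pos=4]; delta = -9; [pos=5]; delta = -12; [pos=6]; delta = -14; [pos=7]; delta = -15; [pos=8]; delta = -15; return -4. Both give -4.
Checked all 27 inputs in the declared domain: the outputs agree on every one.
verdict: equivalent


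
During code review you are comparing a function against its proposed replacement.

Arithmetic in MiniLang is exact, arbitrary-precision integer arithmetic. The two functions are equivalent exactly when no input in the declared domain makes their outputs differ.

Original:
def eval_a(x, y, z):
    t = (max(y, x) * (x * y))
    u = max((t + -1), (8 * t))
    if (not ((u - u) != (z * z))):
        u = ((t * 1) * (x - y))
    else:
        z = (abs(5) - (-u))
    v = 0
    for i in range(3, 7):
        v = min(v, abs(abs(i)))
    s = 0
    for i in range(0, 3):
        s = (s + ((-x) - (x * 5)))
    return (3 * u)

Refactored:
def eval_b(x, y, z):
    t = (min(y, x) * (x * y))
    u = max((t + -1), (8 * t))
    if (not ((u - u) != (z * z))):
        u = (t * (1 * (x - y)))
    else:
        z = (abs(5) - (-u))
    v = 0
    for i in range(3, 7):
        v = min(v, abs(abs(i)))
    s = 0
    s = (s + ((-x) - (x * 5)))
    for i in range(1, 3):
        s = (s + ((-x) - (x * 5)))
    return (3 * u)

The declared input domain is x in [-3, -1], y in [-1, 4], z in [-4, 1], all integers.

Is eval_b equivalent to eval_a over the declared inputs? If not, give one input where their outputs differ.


Not equivalent: x=-3, y=-1, z=-4 separates them (-12 vs -30).
eval_a: t := -3 | u := -4 | (not ((u - u) != (z * z))): false | z := 1 | v := 0 | iter i=3: | v := 0 | iter i=4: | v := 0 | iter i=5: | v := 0 | iter i=6: | v := 0 | s := 0 | iter i=0: | s := 18 | iter i=1: | s := 36 | iter i=2: | s := 54 | result -12
eval_b: t := -9 | u := -10 | (not ((u - u) != (z * z))): false | z := -5 | v := 0 | iter i=3: | v := 0 | iter i=4: | v := 0 | iter i=5: | v := 0 | iter i=6: | v := 0 | s := 0 | s := 18 | iter i=1: | s := 36 | iter i=2: | s := 54 | result -30
verdict: not equivalent; witness: x=-3, y=-1, z=-4


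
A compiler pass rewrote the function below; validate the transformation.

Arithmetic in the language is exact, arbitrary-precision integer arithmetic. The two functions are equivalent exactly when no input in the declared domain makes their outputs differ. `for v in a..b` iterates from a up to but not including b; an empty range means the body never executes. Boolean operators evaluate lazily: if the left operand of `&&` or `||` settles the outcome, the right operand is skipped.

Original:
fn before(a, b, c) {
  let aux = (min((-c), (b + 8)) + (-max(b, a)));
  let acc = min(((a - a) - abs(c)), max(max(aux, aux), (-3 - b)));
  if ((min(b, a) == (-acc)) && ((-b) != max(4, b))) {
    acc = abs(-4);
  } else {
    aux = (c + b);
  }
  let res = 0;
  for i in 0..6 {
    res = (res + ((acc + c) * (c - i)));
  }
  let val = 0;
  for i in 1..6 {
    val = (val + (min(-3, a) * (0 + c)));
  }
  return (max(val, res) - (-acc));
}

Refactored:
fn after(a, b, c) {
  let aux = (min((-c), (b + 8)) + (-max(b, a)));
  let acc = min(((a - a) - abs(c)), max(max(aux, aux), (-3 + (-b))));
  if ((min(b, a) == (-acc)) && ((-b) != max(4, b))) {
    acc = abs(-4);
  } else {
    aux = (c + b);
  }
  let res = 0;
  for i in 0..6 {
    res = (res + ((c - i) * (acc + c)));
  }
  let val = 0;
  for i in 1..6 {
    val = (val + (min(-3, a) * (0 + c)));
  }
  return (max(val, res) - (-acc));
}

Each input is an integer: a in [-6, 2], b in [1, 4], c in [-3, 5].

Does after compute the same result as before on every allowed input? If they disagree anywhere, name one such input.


Side by side, the visible changes include: arithmetic usage differs.
Spot check at a=-4, b=4, c=-1 — before: aux=-3, then acc=-3, then ((min(b, a) == (-acc)) && ((-b) != max(4, b))) is false, then aux=3, then res=0, then (i=0), then res=4, then (i=1), then res=12, then (i=2), then res=24, then (i=3), then res=40, then (i=4), then res=60, then (i=5), then res=84, then val=0, then (i=1), then val=4, then (i=2), then val=8, then (i=3), then val=12, then (i=4), then val=16, then (i=5), then val=20, then returns 81. after: aux=-3, then acc=-3, then ((min(b, a) == (-acc)) && ((-b) != max(4, b))) is false, then aux=3, then res=0, then (i=0), then res=4, then (i=1), then res=12, then (i=2), then res=24, then (i=3), then res=40, then (i=4), then res=60, then (i=5), then res=84, then val=0, then (i=1), then val=4, then (i=2), then val=8, then (i=3), then val=12, then (i=4), then val=16, then (i=5), then val=20, then returns 81. Both give 81.
Across all 324 domain points the two functions coincide.
verdict: equivalent


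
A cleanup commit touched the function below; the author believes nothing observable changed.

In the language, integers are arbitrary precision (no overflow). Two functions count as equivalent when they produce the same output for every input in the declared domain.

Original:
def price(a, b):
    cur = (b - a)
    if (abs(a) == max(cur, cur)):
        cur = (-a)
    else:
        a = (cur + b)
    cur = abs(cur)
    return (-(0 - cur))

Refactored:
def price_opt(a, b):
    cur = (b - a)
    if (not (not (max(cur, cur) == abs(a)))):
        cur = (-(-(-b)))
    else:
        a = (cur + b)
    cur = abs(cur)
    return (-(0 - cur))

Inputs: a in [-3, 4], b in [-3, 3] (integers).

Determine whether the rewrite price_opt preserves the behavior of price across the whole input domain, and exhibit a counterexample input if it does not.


At a=-3, b=0: price gives 3, price_opt gives 0.
verdict: not equivalent; witness: a=-3, b=0


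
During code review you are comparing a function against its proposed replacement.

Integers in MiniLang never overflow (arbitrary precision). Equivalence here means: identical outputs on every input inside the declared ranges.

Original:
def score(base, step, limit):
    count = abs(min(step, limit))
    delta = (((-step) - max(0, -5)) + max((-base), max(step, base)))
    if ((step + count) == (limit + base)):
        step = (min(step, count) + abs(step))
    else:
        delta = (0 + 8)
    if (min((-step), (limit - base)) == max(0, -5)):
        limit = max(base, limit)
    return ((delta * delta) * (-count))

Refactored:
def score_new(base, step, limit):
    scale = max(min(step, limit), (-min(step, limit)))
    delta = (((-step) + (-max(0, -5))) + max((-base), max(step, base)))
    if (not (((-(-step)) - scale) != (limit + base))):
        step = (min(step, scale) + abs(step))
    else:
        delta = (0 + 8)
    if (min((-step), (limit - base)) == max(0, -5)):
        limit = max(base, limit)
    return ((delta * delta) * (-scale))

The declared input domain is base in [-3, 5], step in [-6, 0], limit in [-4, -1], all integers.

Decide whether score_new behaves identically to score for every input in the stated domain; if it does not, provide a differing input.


On input base=-3, step=-3, limit=-4, score returns -256 while score_new returns -144.
verdict: not equivalent; witness: base=-3, step=-3, limit=-4


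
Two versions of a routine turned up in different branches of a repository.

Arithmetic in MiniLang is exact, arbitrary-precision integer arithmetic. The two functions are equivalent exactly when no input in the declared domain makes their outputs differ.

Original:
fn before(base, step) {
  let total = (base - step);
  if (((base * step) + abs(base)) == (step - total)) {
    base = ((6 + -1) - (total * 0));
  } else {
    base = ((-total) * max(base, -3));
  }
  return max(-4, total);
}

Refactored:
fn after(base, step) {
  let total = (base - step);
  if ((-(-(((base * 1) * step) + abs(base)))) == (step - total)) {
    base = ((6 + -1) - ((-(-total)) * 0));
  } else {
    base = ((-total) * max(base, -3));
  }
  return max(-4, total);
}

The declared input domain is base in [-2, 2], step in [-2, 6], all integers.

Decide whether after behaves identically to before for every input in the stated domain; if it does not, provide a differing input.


Comparing the listings, the differences include: constant usage differs; also arithmetic usage differs.
Spot check at base=1, step=3 — before: total=-2, then (((base * step) + abs(base)) == (step - total)) is false, then base=2, then returns -2. after: total=-2, then ((-(-(((base * 1) * step) + abs(base)))) == (step - total)) is false, then base=2, then returns -2. Both give -2.
An exhaustive pass over the 45 declared inputs shows identical outputs.
verdict: equivalent
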